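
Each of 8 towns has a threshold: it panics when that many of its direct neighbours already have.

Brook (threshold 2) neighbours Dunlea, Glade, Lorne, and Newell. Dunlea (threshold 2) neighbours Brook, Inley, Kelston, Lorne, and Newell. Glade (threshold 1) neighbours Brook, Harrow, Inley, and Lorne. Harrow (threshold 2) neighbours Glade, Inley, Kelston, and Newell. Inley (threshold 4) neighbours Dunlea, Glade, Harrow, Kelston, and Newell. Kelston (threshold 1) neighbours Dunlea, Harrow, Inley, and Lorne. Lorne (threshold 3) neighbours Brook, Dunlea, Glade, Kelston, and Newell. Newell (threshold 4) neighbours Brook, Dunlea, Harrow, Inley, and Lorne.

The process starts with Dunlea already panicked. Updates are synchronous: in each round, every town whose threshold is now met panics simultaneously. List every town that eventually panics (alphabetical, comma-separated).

Dunlea, Kelston

Round 1 — Dunlea panics (initial).
Round 2 — checking thresholds:
  Brook: 1 of 4 neighbours < 2, holds.
  Inley: 1 of 5 neighbours < 4, holds.
  Kelston: 1 of 4 neighbours ≥ 1, panics.
  Lorne: 1 of 5 neighbours < 3, holds.
  Newell: 1 of 5 neighbours < 4, holds.
Round 3 — no new panics; cascade stops.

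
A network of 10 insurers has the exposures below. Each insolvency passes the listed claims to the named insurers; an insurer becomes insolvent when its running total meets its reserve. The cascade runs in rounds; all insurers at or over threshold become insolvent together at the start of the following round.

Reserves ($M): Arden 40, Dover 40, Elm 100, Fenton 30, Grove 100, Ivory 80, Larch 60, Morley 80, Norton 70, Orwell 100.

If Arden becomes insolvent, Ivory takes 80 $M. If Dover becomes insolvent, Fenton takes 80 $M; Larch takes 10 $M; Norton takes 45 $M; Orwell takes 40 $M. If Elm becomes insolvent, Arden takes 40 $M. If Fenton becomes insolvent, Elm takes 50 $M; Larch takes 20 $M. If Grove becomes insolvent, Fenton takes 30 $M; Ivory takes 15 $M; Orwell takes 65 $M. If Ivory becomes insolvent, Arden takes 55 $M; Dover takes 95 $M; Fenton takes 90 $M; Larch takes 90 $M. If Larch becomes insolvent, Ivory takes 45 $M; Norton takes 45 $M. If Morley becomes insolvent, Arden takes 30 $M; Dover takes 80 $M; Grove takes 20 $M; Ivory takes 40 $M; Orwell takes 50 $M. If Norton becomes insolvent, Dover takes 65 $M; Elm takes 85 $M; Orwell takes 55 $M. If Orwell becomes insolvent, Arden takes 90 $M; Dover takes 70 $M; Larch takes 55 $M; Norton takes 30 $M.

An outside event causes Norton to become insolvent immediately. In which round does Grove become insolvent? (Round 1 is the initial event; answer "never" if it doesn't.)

Round 1 — Norton becomes insolvent (initial).
  Dover: +65 → 65 ≥ 40
  Elm: +85 → 85 < 100
  Orwell: +55 → 55 < 100
Round 2 — Dover becomes insolvent.
  Fenton: +80 → 80 ≥ 30
  Larch: +10 → 10 < 60
  Orwell: +40 → 95 < 100
Round 3 — Fenton becomes insolvent.
  Elm: +50 → 135 ≥ 100
  Larch: +20 → 30 < 60
Round 4 — Elm becomes insolvent.
  Arden: +40 → 40 ≥ 40
Round 5 — Arden becomes insolvent.
  Ivory: +80 → 80 ≥ 80
Round 6 — Ivory becomes insolvent.
  Larch: +90 → 120 ≥ 60
Round 7 — Larch becomes insolvent.
No further insolvencies.

never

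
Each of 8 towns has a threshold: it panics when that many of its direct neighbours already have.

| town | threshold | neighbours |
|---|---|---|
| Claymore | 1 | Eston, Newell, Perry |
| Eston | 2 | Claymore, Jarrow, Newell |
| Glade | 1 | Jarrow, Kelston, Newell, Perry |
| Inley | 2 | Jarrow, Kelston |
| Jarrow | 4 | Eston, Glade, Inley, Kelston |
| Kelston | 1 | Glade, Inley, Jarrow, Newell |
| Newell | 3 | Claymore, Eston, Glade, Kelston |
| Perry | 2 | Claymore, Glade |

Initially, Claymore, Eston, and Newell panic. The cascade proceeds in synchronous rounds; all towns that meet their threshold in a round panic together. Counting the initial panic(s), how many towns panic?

Round 1 — Claymore, Eston, Newell panic (initial).
Round 2 — checking thresholds:
  Glade: 1 of 4 neighbours ≥ 1, panics.
  Jarrow: 1 of 4 neighbours < 4, not yet.
  Kelston: 1 of 4 neighbours ≥ 1, panics.
  Perry: 1 of 2 neighbours < 2, not yet.
Round 3 — checking thresholds:
  Inley: 1 of 2 neighbours < 2, not yet.
  Jarrow: 3 of 4 neighbours < 4, not yet.
  Perry: 2 of 2 neighbours ≥ 2, panics.
Round 4 — no new panics; cascade stops.

6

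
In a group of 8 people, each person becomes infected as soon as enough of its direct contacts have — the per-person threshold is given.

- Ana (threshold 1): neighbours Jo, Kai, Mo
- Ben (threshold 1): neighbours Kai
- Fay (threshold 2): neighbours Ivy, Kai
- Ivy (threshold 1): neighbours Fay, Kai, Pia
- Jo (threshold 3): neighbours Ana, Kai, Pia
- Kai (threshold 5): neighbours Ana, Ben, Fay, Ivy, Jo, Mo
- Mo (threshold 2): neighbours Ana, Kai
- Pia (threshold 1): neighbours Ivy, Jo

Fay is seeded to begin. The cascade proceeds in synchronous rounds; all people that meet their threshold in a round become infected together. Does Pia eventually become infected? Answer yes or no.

Round 1 — Fay becomes infected (initial).
Round 2 — checking thresholds:
  Ivy: 1 of 3 neighbours ≥ 1, becomes infected.
  Kai: 1 of 6 neighbours < 5, holds.
Round 3 — checking thresholds:
  Kai: 2 of 6 neighbours < 5, holds.
  Pia: 1 of 2 neighbours ≥ 1, becomes infected.
Round 4 — no new infections; cascade stops.

yes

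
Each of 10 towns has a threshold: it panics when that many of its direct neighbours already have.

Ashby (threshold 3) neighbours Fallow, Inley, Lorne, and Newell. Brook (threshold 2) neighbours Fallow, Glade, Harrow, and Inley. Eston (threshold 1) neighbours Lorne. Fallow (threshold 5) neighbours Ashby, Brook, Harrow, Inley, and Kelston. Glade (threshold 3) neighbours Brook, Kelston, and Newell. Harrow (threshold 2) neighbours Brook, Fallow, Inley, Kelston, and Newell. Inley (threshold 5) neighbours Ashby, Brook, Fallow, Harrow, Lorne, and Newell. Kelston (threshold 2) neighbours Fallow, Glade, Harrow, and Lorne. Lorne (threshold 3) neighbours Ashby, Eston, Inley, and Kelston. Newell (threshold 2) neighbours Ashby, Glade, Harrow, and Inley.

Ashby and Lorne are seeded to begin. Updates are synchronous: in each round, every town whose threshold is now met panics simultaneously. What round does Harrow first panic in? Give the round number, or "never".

never

Round 1 — Ashby, Lorne panic (initial).
Round 2 — checking thresholds:
  Eston: 1 of 1 neighbours ≥ 1, panics.
  Fallow: 1 of 5 neighbours < 5, holds.
  Inley: 2 of 6 neighbours < 5, holds.
  Kelston: 1 of 4 neighbours < 2, holds.
  Newell: 1 of 4 neighbours < 2, holds.
Round 3 — no new panics; cascade stops.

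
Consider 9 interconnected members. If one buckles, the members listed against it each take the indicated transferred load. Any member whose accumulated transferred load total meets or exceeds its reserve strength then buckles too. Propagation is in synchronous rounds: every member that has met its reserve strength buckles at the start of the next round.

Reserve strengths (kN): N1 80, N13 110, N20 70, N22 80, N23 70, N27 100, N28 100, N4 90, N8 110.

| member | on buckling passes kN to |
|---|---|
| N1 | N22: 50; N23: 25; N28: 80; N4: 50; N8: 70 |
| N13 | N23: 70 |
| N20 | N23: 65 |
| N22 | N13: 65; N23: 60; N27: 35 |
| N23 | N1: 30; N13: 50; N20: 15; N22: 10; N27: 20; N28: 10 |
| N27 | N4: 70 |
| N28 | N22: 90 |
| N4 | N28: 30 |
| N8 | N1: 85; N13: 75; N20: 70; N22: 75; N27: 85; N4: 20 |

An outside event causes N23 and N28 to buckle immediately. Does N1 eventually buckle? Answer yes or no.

no

Round 1 — N23, N28 buckle (initial).
  N1: +30 → 30 < 80
  N13: +50 → 50 < 110
  N20: +15 → 15 < 70
  N22: +10+90 → 100 ≥ 80
  N27: +20 → 20 < 100
Round 2 — N22 buckles.
  N13: +65 → 115 ≥ 110
  N27: +35 → 55 < 100
Round 3 — N13 buckles.
No further bucklings.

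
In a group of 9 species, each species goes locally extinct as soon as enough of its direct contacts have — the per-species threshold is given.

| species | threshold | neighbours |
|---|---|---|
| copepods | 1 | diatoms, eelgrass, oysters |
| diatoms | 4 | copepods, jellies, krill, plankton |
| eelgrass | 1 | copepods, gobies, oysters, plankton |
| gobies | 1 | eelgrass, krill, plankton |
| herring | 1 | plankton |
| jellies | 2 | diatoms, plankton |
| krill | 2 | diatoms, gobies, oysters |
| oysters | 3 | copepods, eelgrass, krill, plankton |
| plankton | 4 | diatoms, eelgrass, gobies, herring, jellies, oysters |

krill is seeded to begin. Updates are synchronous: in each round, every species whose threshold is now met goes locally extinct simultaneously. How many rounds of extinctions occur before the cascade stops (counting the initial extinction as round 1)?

5

Round 1 — krill goes locally extinct (initial).
Round 2 — checking thresholds:
  diatoms: 1 of 4 neighbours < 4, not yet.
  gobies: 1 of 3 neighbours ≥ 1, goes locally extinct.
  oysters: 1 of 4 neighbours < 3, not yet.
Round 3 — checking thresholds:
  diatoms: 1 of 4 neighbours < 4, not yet.
  eelgrass: 1 of 4 neighbours ≥ 1, goes locally extinct.
  oysters: 1 of 4 neighbours < 3, not yet.
  plankton: 1 of 6 neighbours < 4, not yet.
Round 4 — checking thresholds:
  copepods: 1 of 3 neighbours ≥ 1, goes locally extinct.
  diatoms: 1 of 4 neighbours < 4, not yet.
  oysters: 2 of 4 neighbours < 3, not yet.
  plankton: 2 of 6 neighbours < 4, not yet.
Round 5 — checking thresholds:
  diatoms: 2 of 4 neighbours < 4, not yet.
  oysters: 3 of 4 neighbours ≥ 3, goes locally extinct.
  plankton: 2 of 6 neighbours < 4, not yet.
Round 6 — no new extinctions; cascade stops.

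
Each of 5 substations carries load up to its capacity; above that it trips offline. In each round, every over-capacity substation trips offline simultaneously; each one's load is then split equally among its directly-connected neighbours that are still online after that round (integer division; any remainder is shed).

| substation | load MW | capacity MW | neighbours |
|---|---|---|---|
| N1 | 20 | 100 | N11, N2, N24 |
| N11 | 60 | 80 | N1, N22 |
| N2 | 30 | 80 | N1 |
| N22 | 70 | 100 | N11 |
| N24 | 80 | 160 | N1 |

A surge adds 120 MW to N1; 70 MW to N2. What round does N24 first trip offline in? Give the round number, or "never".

Round 1 — N1 at 140 > 100; N2 at 100 > 80. N1, N2 trip offline.
  N1 sheds 140 MW to N11, N24: 70 each.
    N11: 60+70 = 130 > 80
    N24: 80+70 = 150 ≤ 160
  N2 sheds 100 MW: no online neighbours, lost.
Round 2 — N11 trips offline.
  N11 sheds 130 MW to N22: 130 each.
    N22: 70+130 = 200 > 100
Round 3 — N22 trips offline.
  N22 sheds 200 MW: no online neighbours, lost.
No further trips.

never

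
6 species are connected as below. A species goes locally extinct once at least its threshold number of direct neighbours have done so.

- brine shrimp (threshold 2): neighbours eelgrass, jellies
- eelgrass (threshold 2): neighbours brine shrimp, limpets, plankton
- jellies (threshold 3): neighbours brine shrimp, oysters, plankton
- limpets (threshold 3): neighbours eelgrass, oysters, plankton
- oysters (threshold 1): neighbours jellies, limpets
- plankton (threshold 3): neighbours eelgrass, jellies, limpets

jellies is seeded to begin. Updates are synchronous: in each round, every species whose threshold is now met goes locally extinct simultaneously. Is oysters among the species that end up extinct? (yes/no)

Round 1 — jellies goes locally extinct (initial).
Round 2 — checking thresholds:
  brine shrimp: 1 of 2 neighbours < 2, not yet.
  oysters: 1 of 2 neighbours ≥ 1, goes locally extinct.
  plankton: 1 of 3 neighbours < 3, not yet.
Round 3 — no new extinctions; cascade stops.

yes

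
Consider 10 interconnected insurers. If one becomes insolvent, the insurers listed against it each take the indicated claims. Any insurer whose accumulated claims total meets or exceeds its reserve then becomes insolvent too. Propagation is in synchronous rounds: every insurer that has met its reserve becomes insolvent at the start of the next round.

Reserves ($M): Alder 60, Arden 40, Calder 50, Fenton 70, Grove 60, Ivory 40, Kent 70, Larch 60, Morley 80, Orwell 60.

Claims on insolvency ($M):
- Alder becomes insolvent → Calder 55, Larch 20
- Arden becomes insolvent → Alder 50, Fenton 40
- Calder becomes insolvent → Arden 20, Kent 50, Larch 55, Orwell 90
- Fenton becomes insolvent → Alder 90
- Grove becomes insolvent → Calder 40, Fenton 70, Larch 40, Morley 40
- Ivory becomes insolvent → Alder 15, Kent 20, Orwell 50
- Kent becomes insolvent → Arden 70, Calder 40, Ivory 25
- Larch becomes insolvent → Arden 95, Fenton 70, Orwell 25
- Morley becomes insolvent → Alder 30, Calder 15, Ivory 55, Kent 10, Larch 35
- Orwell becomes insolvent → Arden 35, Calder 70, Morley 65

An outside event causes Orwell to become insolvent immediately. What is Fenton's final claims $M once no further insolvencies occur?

40

Round 1 — Orwell becomes insolvent (initial).
  Arden: +35 → 35 < 40
  Calder: +70 → 70 ≥ 50
  Morley: +65 → 65 < 80
Round 2 — Calder becomes insolvent.
  Arden: +20 → 55 ≥ 40
  Kent: +50 → 50 < 70
  Larch: +55 → 55 < 60
Round 3 — Arden becomes insolvent.
  Alder: +50 → 50 < 60
  Fenton: +40 → 40 < 70
No further insolvencies.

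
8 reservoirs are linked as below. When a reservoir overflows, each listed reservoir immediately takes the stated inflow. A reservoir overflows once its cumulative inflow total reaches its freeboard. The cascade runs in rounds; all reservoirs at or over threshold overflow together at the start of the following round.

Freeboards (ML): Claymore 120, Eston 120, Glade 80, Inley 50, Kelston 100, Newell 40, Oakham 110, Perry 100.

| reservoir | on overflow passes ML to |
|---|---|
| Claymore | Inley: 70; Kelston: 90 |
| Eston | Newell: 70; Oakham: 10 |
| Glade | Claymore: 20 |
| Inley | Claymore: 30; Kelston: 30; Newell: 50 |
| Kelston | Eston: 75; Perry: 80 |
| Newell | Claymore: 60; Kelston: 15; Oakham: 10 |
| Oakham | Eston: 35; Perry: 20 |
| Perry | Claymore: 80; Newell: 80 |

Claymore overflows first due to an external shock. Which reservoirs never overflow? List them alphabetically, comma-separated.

Eston, Glade, Oakham, Perry

Round 1 — Claymore overflows (initial).
  Inley: +70 → 70 ≥ 50
  Kelston: +90 → 90 < 100
Round 2 — Inley overflows.
  Kelston: +30 → 120 ≥ 100
  Newell: +50 → 50 ≥ 40
Round 3 — Kelston, Newell overflow.
  Eston: +75 → 75 < 120
  Oakham: +10 → 10 < 110
  Perry: +80 → 80 < 100
No further overflows.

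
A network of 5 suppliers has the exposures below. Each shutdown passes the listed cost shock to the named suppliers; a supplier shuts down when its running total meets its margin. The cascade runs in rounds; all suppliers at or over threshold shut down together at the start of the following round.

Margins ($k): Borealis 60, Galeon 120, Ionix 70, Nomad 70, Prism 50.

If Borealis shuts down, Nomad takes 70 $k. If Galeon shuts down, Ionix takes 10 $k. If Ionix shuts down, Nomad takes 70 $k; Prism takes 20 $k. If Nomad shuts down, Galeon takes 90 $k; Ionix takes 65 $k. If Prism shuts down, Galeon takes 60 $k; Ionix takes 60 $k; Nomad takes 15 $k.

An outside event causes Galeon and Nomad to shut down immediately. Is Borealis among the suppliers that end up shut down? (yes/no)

no

Round 1 — Galeon, Nomad shut down (initial).
  Ionix: +10+65 → 75 ≥ 70
Round 2 — Ionix shuts down.
  Prism: +20 → 20 < 50
No further shutdowns.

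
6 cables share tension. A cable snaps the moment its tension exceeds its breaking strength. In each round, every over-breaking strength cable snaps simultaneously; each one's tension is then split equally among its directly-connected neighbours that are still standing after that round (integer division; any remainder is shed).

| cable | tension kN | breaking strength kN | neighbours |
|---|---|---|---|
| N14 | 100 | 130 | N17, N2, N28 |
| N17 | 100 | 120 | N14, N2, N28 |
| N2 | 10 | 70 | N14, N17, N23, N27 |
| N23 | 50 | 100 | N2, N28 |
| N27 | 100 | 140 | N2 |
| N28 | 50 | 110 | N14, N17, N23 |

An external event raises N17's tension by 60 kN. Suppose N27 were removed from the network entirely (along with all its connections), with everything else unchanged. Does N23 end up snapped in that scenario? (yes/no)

With N27 removed:
Round 1 — N17 at 160 > 120. N17 snaps.
  N17 sheds 160 kN to N14, N2, N28: 53 each (1 lost).
    N14: 100+53 = 153 > 130
    N2: 10+53 = 63 ≤ 70
    N28: 50+53 = 103 ≤ 110
Round 2 — N14 snaps.
  N14 sheds 153 kN to N2, N28: 76 each (1 lost).
    N2: 63+76 = 139 > 70
    N28: 103+76 = 179 > 110
Round 3 — N2, N28 snap.
  N2 sheds 139 kN to N23: 139 each.
    N23: 50+139 = 189 > 100
  N28 sheds 179 kN to N23: 179 each.
    N23: 189+179 = 368 > 100
Round 4 — N23 snaps.
  N23 sheds 368 kN: no online neighbours, lost.
No further breaks.

yes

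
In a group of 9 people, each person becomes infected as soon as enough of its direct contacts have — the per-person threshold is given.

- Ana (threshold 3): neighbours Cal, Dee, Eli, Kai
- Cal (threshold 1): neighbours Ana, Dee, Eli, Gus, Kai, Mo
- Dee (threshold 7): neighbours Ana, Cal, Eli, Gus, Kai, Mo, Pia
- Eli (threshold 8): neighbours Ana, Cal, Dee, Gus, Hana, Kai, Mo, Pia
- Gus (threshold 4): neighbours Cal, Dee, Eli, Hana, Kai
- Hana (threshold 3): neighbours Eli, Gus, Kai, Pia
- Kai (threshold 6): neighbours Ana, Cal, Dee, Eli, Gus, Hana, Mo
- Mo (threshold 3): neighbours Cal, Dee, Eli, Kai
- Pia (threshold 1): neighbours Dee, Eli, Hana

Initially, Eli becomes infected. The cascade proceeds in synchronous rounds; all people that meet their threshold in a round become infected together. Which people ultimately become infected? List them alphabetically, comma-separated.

Round 1 — Eli becomes infected (initial).
Round 2 — checking thresholds:
  Ana: 1 of 4 neighbours < 3, below threshold.
  Cal: 1 of 6 neighbours ≥ 1, becomes infected.
  Dee: 1 of 7 neighbours < 7, below threshold.
  Gus: 1 of 5 neighbours < 4, below threshold.
  Hana: 1 of 4 neighbours < 3, below threshold.
  Kai: 1 of 7 neighbours < 6, below threshold.
  Mo: 1 of 4 neighbours < 3, below threshold.
  Pia: 1 of 3 neighbours ≥ 1, becomes infected.
Round 3 — no new infections; cascade stops.

Cal, Eli, Pia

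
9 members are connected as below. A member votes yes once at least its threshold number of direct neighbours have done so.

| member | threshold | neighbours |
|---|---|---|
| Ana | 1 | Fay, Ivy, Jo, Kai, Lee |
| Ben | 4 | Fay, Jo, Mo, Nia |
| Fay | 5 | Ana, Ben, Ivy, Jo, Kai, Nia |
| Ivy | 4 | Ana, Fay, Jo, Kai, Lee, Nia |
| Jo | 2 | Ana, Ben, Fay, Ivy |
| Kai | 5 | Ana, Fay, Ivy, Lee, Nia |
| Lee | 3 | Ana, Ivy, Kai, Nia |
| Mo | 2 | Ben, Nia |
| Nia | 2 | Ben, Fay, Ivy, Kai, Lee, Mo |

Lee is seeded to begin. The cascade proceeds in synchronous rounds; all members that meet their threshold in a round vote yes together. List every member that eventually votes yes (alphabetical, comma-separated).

Round 1 — Lee votes yes (initial).
Round 2 — checking thresholds:
  Ana: 1 of 5 neighbours ≥ 1, votes yes.
  Ivy: 1 of 6 neighbours < 4, holds.
  Kai: 1 of 5 neighbours < 5, holds.
  Nia: 1 of 6 neighbours < 2, holds.
Round 3 — no new yes votes; cascade stops.

Ana, Lee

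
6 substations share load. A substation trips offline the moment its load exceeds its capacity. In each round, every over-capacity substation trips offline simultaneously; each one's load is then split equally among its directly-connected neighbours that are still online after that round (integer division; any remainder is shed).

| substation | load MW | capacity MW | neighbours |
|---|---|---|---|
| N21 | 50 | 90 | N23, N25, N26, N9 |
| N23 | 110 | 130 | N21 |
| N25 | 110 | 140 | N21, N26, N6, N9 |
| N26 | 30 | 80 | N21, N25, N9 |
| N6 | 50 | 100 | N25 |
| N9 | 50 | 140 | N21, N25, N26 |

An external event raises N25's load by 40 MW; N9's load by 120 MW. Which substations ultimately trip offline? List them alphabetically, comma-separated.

N21, N23, N25, N26, N9

Round 1 — N25 at 150 > 140; N9 at 170 > 140. N25, N9 trip offline.
  N25 sheds 150 MW to N21, N26, N6: 50 each.
    N21: 50+50 = 100 > 90
    N26: 30+50 = 80 ≤ 80
    N6: 50+50 = 100 ≤ 100
  N9 sheds 170 MW to N21, N26: 85 each.
    N21: 100+85 = 185 > 90
    N26: 80+85 = 165 > 80
Round 2 — N21, N26 trip offline.
  N21 sheds 185 MW to N23: 185 each.
    N23: 110+185 = 295 > 130
  N26 sheds 165 MW: no online neighbours, lost.
Round 3 — N23 trips offline.
  N23 sheds 295 MW: no online neighbours, lost.
No further trips.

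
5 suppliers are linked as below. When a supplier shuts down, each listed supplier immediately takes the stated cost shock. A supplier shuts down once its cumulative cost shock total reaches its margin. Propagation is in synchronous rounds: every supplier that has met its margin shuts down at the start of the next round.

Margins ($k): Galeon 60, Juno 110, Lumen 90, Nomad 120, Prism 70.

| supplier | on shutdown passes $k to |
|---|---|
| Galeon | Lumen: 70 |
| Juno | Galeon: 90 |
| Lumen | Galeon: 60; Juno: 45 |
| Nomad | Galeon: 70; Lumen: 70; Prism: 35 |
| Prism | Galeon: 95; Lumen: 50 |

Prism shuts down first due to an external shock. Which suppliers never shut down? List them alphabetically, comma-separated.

Juno, Nomad

Round 1 — Prism shuts down (initial).
  Galeon: +95 → 95 ≥ 60
  Lumen: +50 → 50 < 90
Round 2 — Galeon shuts down.
  Lumen: +70 → 120 ≥ 90
Round 3 — Lumen shuts down.
  Juno: +45 → 45 < 110
No further shutdowns.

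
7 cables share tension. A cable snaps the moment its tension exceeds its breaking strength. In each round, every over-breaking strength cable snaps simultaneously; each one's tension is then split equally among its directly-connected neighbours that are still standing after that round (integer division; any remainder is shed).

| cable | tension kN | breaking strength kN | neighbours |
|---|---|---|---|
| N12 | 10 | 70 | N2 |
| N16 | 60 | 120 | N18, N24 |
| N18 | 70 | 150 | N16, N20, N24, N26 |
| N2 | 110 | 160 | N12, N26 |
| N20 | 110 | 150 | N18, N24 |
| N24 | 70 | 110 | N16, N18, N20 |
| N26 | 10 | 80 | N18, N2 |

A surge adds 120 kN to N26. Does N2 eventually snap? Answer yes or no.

Round 1 — N26 at 130 > 80. N26 snaps.
  N26 sheds 130 kN to N18, N2: 65 each.
    N18: 70+65 = 135 ≤ 150
    N2: 110+65 = 175 > 160
Round 2 — N2 snaps.
  N2 sheds 175 kN to N12: 175 each.
    N12: 10+175 = 185 > 70
Round 3 — N12 snaps.
  N12 sheds 185 kN: no online neighbours, lost.
No further breaks.

yes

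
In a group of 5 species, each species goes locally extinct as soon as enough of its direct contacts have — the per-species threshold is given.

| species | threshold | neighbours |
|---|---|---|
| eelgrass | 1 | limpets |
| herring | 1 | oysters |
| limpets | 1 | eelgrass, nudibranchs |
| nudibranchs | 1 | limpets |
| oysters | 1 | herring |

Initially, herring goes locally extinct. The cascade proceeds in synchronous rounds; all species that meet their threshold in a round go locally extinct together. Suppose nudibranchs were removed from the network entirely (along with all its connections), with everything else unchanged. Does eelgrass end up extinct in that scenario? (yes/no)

no

With nudibranchs removed:
Round 1 — herring goes locally extinct (initial).
Round 2 — checking thresholds:
  oysters: 1 of 1 neighbours ≥ 1, goes locally extinct.
Round 3 — no new extinctions; cascade stops.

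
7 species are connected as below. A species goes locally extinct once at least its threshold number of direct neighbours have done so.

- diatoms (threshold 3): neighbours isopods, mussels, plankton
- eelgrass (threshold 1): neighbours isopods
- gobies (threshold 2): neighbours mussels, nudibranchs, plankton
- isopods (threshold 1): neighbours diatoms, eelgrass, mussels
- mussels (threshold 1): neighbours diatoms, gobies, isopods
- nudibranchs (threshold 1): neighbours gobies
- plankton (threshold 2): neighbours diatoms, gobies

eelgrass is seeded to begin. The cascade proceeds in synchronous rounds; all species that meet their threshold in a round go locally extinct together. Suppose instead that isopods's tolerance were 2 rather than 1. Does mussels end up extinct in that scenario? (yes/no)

no

With isopods's tolerance at 2:
Round 1 — eelgrass goes locally extinct (initial).
Round 2 — no new extinctions; cascade stops.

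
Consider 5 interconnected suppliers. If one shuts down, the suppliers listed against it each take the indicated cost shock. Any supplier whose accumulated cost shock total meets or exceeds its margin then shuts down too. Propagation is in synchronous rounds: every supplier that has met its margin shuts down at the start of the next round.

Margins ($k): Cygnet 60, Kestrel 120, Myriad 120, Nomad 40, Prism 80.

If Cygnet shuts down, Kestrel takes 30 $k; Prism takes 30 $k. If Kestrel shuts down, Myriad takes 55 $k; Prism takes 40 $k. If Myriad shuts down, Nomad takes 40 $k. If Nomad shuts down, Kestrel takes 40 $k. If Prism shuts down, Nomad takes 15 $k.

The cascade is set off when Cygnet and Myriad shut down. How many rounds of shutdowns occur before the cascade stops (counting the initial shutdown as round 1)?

Round 1 — Cygnet, Myriad shut down (initial).
  Kestrel: +30 → 30 < 120
  Nomad: +40 → 40 ≥ 40
  Prism: +30 → 30 < 80
Round 2 — Nomad shuts down.
  Kestrel: +40 → 70 < 120
No further shutdowns.

2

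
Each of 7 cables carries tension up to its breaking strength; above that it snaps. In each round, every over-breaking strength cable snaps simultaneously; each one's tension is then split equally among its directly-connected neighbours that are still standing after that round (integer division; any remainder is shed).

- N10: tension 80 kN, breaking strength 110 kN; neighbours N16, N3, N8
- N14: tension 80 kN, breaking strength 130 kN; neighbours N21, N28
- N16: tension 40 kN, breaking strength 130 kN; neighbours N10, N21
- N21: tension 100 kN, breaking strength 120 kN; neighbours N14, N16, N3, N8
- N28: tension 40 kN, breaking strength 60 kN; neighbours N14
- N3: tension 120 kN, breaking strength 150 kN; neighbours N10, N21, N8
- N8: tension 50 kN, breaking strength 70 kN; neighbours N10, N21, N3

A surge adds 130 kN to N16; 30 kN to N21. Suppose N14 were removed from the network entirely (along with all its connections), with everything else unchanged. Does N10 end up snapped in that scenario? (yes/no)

yes

With N14 removed:
Round 1 — N16 at 170 > 130; N21 at 130 > 120. N16, N21 snap.
  N16 sheds 170 kN to N10: 170 each.
    N10: 80+170 = 250 > 110
  N21 sheds 130 kN to N3, N8: 65 each.
    N3: 120+65 = 185 > 150
    N8: 50+65 = 115 > 70
Round 2 — N10, N3, N8 snap.
  N10 sheds 250 kN: no online neighbours, lost.
  N3 sheds 185 kN: no online neighbours, lost.
  N8 sheds 115 kN: no online neighbours, lost.
No further breaks.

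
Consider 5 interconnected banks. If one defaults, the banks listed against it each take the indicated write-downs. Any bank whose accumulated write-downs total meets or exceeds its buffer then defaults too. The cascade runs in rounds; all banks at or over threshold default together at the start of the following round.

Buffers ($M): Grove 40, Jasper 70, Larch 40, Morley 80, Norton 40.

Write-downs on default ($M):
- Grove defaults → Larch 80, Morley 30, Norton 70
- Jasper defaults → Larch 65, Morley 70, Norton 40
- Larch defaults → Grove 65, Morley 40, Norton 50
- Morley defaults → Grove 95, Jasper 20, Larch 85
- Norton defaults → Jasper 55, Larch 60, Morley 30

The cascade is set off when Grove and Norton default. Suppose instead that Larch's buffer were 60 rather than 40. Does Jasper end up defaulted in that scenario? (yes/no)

With Larch's buffer at 60:
Round 1 — Grove, Norton default (initial).
  Jasper: +55 → 55 < 70
  Larch: +80+60 → 140 ≥ 60
  Morley: +30+30 → 60 < 80
Round 2 — Larch defaults.
  Morley: +40 → 100 ≥ 80
Round 3 — Morley defaults.
  Jasper: +20 → 75 ≥ 70
Round 4 — Jasper defaults.
No further defaults.

yes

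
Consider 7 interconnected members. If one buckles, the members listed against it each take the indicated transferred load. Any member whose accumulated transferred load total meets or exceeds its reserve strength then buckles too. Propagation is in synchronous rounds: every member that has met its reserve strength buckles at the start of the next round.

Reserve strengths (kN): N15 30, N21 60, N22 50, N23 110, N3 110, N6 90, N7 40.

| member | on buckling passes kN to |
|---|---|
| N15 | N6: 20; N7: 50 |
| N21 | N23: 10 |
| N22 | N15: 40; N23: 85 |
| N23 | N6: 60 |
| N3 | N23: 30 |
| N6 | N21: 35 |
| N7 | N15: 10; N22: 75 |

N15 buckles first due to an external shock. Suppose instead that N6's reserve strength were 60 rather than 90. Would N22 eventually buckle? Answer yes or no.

yes

With N6's reserve strength at 60:
Round 1 — N15 buckles (initial).
  N6: +20 → 20 < 60
  N7: +50 → 50 ≥ 40
Round 2 — N7 buckles.
  N22: +75 → 75 ≥ 50
Round 3 — N22 buckles.
  N23: +85 → 85 < 110
No further bucklings.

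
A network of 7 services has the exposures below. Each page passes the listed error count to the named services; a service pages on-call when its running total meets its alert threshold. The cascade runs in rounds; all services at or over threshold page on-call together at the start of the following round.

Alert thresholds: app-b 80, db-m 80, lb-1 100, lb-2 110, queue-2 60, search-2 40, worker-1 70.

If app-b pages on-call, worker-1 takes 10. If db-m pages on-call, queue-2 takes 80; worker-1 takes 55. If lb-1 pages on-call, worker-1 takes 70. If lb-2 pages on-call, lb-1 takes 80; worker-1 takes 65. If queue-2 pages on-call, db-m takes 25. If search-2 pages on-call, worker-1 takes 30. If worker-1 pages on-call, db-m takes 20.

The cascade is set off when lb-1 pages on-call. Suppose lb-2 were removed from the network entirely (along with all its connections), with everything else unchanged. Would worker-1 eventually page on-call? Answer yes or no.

yes

With lb-2 removed:
Round 1 — lb-1 pages on-call (initial).
  worker-1: +70 → 70 ≥ 70
Round 2 — worker-1 pages on-call.
  db-m: +20 → 20 < 80
No further pages.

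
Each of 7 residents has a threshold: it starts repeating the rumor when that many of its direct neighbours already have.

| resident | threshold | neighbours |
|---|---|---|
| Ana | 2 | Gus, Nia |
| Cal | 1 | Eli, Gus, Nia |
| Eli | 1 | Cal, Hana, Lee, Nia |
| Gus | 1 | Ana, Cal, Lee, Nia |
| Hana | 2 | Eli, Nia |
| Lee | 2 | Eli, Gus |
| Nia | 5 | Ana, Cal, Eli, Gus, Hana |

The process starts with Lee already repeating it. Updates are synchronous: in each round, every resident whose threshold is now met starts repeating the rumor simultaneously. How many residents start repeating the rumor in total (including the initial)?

Round 1 — Lee starts repeating the rumor (initial).
Round 2 — checking thresholds:
  Eli: 1 of 4 neighbours ≥ 1, starts repeating the rumor.
  Gus: 1 of 4 neighbours ≥ 1, starts repeating the rumor.
Round 3 — checking thresholds:
  Ana: 1 of 2 neighbours < 2, not yet.
  Cal: 2 of 3 neighbours ≥ 1, starts repeating the rumor.
  Hana: 1 of 2 neighbours < 2, not yet.
  Nia: 2 of 5 neighbours < 5, not yet.
Round 4 — no new spreads; cascade stops.

4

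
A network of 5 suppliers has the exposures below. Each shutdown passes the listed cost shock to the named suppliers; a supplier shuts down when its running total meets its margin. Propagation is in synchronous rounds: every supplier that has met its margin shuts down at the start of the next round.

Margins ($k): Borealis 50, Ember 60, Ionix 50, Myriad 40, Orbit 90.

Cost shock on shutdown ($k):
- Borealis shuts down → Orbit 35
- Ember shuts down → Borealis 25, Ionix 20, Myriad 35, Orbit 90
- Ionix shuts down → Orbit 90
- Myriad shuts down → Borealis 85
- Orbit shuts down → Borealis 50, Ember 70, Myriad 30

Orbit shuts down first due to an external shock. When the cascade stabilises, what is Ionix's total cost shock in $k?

20

Round 1 — Orbit shuts down (initial).
  Borealis: +50 → 50 ≥ 50
  Ember: +70 → 70 ≥ 60
  Myriad: +30 → 30 < 40
Round 2 — Borealis, Ember shut down.
  Ionix: +20 → 20 < 50
  Myriad: +35 → 65 ≥ 40
Round 3 — Myriad shuts down.
No further shutdowns.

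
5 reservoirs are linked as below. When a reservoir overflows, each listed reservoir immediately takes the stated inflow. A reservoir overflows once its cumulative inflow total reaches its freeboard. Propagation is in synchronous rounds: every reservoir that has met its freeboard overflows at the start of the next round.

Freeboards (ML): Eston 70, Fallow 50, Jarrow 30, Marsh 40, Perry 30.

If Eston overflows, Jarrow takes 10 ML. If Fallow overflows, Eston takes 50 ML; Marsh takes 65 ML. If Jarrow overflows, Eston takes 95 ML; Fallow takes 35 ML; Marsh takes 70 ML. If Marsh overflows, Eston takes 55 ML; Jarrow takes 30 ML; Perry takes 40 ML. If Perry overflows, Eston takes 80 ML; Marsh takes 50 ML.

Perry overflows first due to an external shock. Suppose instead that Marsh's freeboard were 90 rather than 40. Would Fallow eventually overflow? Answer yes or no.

no

With Marsh's freeboard at 90:
Round 1 — Perry overflows (initial).
  Eston: +80 → 80 ≥ 70
  Marsh: +50 → 50 < 90
Round 2 — Eston overflows.
  Jarrow: +10 → 10 < 30
No further overflows.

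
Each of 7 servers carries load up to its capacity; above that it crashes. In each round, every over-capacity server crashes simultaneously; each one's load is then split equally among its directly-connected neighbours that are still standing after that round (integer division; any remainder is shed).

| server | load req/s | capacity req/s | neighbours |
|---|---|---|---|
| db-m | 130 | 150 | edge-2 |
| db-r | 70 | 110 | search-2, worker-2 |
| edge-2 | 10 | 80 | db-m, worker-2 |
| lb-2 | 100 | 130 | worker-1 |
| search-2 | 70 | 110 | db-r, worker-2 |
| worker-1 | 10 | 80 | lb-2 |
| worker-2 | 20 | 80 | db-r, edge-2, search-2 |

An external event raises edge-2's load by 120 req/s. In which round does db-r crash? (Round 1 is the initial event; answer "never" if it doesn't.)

3

Round 1 — edge-2 at 130 > 80. edge-2 crashes.
  edge-2 sheds 130 req/s to db-m, worker-2: 65 each.
    db-m: 130+65 = 195 > 150
    worker-2: 20+65 = 85 > 80
Round 2 — db-m, worker-2 crash.
  db-m sheds 195 req/s: no online neighbours, lost.
  worker-2 sheds 85 req/s to db-r, search-2: 42 each (1 lost).
    db-r: 70+42 = 112 > 110
    search-2: 70+42 = 112 > 110
Round 3 — db-r, search-2 crash.
  db-r sheds 112 req/s: no online neighbours, lost.
  search-2 sheds 112 req/s: no online neighbours, lost.
No further crashes.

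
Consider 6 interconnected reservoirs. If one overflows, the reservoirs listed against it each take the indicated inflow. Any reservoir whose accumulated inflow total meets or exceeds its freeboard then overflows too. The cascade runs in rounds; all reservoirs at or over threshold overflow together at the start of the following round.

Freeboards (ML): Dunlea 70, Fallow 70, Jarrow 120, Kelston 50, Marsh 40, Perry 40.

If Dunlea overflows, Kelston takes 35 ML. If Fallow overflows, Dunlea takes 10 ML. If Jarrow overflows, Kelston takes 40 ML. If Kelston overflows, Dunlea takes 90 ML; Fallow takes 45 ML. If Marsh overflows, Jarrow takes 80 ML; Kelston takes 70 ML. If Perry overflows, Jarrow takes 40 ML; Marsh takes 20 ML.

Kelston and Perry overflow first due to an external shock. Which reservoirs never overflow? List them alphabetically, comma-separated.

Round 1 — Kelston, Perry overflow (initial).
  Dunlea: +90 → 90 ≥ 70
  Fallow: +45 → 45 < 70
  Jarrow: +40 → 40 < 120
  Marsh: +20 → 20 < 40
Round 2 — Dunlea overflows.
No further overflows.

Fallow, Jarrow, Marsh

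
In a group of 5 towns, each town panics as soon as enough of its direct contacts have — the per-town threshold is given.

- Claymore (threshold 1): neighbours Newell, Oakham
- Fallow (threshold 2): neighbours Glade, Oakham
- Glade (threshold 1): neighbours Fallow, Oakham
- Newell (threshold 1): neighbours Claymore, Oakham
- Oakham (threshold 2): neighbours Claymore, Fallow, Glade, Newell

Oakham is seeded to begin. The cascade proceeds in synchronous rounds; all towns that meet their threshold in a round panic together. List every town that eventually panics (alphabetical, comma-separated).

Round 1 — Oakham panics (initial).
Round 2 — checking thresholds:
  Claymore: 1 of 2 neighbours ≥ 1, panics.
  Fallow: 1 of 2 neighbours < 2, holds.
  Glade: 1 of 2 neighbours ≥ 1, panics.
  Newell: 1 of 2 neighbours ≥ 1, panics.
Round 3 — checking thresholds:
  Fallow: 2 of 2 neighbours ≥ 2, panics.
Round 4 — no new panics; cascade stops.

Claymore, Fallow, Glade, Newell, Oakham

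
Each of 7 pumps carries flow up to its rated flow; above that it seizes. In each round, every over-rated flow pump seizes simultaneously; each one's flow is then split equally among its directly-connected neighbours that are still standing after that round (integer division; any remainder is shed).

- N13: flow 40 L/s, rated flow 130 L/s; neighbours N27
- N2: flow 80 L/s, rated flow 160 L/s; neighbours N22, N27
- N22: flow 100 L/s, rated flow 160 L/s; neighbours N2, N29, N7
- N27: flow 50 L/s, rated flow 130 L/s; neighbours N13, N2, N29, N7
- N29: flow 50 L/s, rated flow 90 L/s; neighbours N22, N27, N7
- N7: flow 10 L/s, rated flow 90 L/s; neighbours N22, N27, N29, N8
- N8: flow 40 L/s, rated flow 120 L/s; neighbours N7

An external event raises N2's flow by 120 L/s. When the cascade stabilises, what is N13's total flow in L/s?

Round 1 — N2 at 200 > 160. N2 seizes.
  N2 sheds 200 L/s to N22, N27: 100 each.
    N22: 100+100 = 200 > 160
    N27: 50+100 = 150 > 130
Round 2 — N22, N27 seize.
  N22 sheds 200 L/s to N29, N7: 100 each.
    N29: 50+100 = 150 > 90
    N7: 10+100 = 110 > 90
  N27 sheds 150 L/s to N13, N29, N7: 50 each.
    N13: 40+50 = 90 ≤ 130
    N29: 150+50 = 200 > 90
    N7: 110+50 = 160 > 90
Round 3 — N29, N7 seize.
  N29 sheds 200 L/s: no online neighbours, lost.
  N7 sheds 160 L/s to N8: 160 each.
    N8: 40+160 = 200 > 120
Round 4 — N8 seizes.
  N8 sheds 200 L/s: no online neighbours, lost.
No further seizures.

90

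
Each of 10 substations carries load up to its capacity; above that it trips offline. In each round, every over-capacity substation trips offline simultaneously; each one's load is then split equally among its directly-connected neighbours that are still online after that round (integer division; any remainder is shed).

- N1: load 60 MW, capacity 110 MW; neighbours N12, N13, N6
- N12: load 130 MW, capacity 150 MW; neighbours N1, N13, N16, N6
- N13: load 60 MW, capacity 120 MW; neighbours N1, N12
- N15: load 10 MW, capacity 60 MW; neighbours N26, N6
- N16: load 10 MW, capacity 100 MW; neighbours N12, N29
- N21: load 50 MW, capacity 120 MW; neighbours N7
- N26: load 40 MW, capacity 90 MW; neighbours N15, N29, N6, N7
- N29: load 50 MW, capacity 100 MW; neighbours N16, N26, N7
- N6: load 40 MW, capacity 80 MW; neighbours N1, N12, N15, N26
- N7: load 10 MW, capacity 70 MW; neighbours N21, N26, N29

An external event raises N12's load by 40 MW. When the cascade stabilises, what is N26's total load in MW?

Round 1 — N12 at 170 > 150. N12 trips offline.
  N12 sheds 170 MW to N1, N13, N16, N6: 42 each (2 lost).
    N1: 60+42 = 102 ≤ 110
    N13: 60+42 = 102 ≤ 120
    N16: 10+42 = 52 ≤ 100
    N6: 40+42 = 82 > 80
Round 2 — N6 trips offline.
  N6 sheds 82 MW to N1, N15, N26: 27 each (1 lost).
    N1: 102+27 = 129 > 110
    N15: 10+27 = 37 ≤ 60
    N26: 40+27 = 67 ≤ 90
Round 3 — N1 trips offline.
  N1 sheds 129 MW to N13: 129 each.
    N13: 102+129 = 231 > 120
Round 4 — N13 trips offline.
  N13 sheds 231 MW: no online neighbours, lost.
No further trips.

67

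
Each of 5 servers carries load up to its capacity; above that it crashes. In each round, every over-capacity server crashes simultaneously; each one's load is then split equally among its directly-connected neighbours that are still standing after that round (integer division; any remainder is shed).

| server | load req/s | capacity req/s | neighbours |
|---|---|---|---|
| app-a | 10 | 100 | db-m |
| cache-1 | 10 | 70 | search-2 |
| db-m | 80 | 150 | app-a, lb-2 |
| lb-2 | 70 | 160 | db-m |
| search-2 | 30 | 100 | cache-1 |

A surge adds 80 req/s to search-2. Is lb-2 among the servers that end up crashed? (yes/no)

no

Round 1 — search-2 at 110 > 100. search-2 crashes.
  search-2 sheds 110 req/s to cache-1: 110 each.
    cache-1: 10+110 = 120 > 70
Round 2 — cache-1 crashes.
  cache-1 sheds 120 req/s: no online neighbours, lost.
No further crashes.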